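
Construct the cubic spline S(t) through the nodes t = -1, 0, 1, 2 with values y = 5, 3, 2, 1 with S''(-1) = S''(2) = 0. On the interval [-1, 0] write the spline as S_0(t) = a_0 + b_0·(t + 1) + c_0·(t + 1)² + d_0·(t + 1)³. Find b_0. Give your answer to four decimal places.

-2.2667

With m_i denoting the second derivative at x_i, h_i = 1, 1, 1, and Δ_i = (y_(i+1) − y_i)/h_i = -2, -1, -1:
  1·m_0 + 4·m_1 + 1·m_2 = 6(Δ_1 - Δ_0) = 6
  1·m_1 + 4·m_2 + 1·m_3 = 6(Δ_2 - Δ_1) = 0
Natural end conditions: m_0 = m_3 = 0.
Forward elimination and back-substitution give m_0 = 0, m_1 = 8/5, m_2 = -2/5, m_3 = 0.
On [-1, 0], with S_0(t) = a_0 + b_0·(t + 1) + c_0·(t + 1)² + d_0·(t + 1)³: c_0 = m_0/2 = 0, d_0 = (m_1 - m_0)/(6h_0) = 4/15, b_0 = Δ_0 - h_0(2m_0 + m_1)/6 = -34/15.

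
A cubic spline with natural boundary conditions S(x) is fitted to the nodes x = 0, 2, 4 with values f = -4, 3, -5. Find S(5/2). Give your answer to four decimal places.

2.2305

Let M_i = S''(x_i). Step sizes h_i = 2, 2; slopes of the chords Δ_i = (y_(i+1) - y_i)/h_i = 7/2, -4.
  2·M_0 + 8·M_1 + 2·M_2 = 6(Δ_1 - Δ_0) = -45
Natural end conditions: M_0 = M_2 = 0.
Hence M_0 = 0, M_1 = -45/8, M_2 = 0.
On [2, 4], S(x) = 3 - 1/4·(x - 2) - 45/16·(x - 2)² + 15/32·(x - 2)³.
With (x - 2) = 1/2: S(5/2) = 571/256.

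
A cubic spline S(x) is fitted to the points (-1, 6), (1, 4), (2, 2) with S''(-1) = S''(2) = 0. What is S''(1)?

Let M_i = S''(x_i). Step sizes h_i = 2, 1; slopes of the chords Δ_i = (y_(i+1) - y_i)/h_i = -1, -2.
  2·M_0 + 6·M_1 + 1·M_2 = 6(Δ_1 - Δ_0) = -6
Natural end conditions: M_0 = M_2 = 0.
Solving the tridiagonal system: M_0 = 0, M_1 = -1, M_2 = 0.

-1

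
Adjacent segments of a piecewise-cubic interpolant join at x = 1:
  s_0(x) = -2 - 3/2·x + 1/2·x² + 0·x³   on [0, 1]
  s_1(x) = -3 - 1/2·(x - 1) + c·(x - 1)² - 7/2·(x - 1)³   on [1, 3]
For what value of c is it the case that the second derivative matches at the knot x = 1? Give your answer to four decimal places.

0.5000

s_0''(x) = 1 + 0·x, so s_0''(1) = 1. On the right, s_1''(1) = 2c, so c = 1/2.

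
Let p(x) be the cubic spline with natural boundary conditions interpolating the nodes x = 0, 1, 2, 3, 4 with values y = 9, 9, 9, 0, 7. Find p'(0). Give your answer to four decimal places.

-0.9286

With M_i denoting the second derivative at x_i, h_i = 1, 1, 1, 1, and Δ_i = (y_(i+1) − y_i)/h_i = 0, 0, -9, 7:
  1·M_0 + 4·M_1 + 1·M_2 = 6(Δ_1 - Δ_0) = 0
  1·M_1 + 4·M_2 + 1·M_3 = 6(Δ_2 - Δ_1) = -54
  1·M_2 + 4·M_3 + 1·M_4 = 6(Δ_3 - Δ_2) = 96
Natural end conditions: M_0 = M_4 = 0.
Forward elimination and back-substitution give M_0 = 0, M_1 = 39/7, M_2 = -156/7, M_3 = 207/7, M_4 = 0.
On [0, 1], p'(x) = b_0 + 2c_0·x + 3d_0·x² with b_0 = Δ_0 - h_0(2M_0 + M_1)/6 = -13/14, c_0 = M_0/2 = 0, d_0 = (M_1 - M_0)/(6h_0) = 13/14. So p'(0) = -13/14.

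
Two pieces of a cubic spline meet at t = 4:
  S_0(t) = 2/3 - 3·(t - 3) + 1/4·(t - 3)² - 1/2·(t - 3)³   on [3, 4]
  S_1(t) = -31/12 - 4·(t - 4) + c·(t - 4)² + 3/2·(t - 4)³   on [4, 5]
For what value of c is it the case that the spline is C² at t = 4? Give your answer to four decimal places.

-1.2500

S_0''(t) = 1/2 - 3·(t - 3), so S_0''(4) = -5/2. On the right, S_1''(4) = 2c, so c = -5/4.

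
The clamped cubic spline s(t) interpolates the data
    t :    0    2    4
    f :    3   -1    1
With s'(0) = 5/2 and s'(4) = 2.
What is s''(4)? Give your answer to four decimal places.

Write m_i for s''(x_i). With h_i = 2, 2 and divided differences Δ_i = -2, 1, the continuity of s' gives the tridiagonal system
  2·m_0 + 8·m_1 + 2·m_2 = 6(Δ_1 - Δ_0) = 18
Clamped end conditions give two more equations: 2h_0·m_0 + h_0·m_1 = 6(Δ_0 - s'(0)) = -27 and h_1·m_1 + 2h_1·m_2 = 6(s'(4) - Δ_1) = 6.
Solving: m_0 = -73/8, m_1 = 19/4, m_2 = -7/8.

-0.8750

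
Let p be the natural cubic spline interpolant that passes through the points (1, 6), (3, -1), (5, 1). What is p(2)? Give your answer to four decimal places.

Put σ_i = p'' at the i-th knot. Here h = (2, 2) and Δ = (-7/2, 1), so the interior equations h_(i-1)·σ_(i-1) + 2(h_(i-1)+h_i)·σ_i + h_i·σ_(i+1) = 6(Δ_i − Δ_(i-1)) read
  2·σ_0 + 8·σ_1 + 2·σ_2 = 6(Δ_1 - Δ_0) = 27
Natural end conditions: σ_0 = σ_2 = 0.
Forward elimination and back-substitution give σ_0 = 0, σ_1 = 27/8, σ_2 = 0.
On [1, 3], p(x) = 6 - 37/8·(x - 1) + 0·(x - 1)² + 9/32·(x - 1)³.
With (x - 1) = 1: p(2) = 53/32.

1.6563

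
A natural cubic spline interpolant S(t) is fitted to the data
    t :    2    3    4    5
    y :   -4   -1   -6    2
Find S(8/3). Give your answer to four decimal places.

-0.8889

With M_i denoting the second derivative at x_i, h_i = 1, 1, 1, and Δ_i = (y_(i+1) − y_i)/h_i = 3, -5, 8:
  1·M_0 + 4·M_1 + 1·M_2 = 6(Δ_1 - Δ_0) = -48
  1·M_1 + 4·M_2 + 1·M_3 = 6(Δ_2 - Δ_1) = 78
Natural end conditions: M_0 = M_3 = 0.
Hence M_0 = 0, M_1 = -18, M_2 = 24, M_3 = 0.
On [2, 3], S(t) = -4 + 6·(t - 2) + 0·(t - 2)² - 3·(t - 2)³.
With (t - 2) = 2/3: S(8/3) = -8/9.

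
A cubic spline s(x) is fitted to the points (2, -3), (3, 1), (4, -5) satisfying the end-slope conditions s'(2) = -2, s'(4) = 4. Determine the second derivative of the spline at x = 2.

With m_i denoting the second derivative at x_i, h_i = 1, 1, and Δ_i = (y_(i+1) − y_i)/h_i = 4, -6:
  1·m_0 + 4·m_1 + 1·m_2 = 6(Δ_1 - Δ_0) = -60
Clamped end conditions give two more equations: 2h_0·m_0 + h_0·m_1 = 6(Δ_0 - s'(2)) = 36 and h_1·m_1 + 2h_1·m_2 = 6(s'(4) - Δ_1) = 60.
Solving the tridiagonal system: m_0 = 36, m_1 = -36, m_2 = 48.

36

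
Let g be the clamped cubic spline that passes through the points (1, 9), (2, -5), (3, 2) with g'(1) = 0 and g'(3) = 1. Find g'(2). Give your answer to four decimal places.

-5.5000

With m_i denoting the second derivative at x_i, h_i = 1, 1, and Δ_i = (y_(i+1) − y_i)/h_i = -14, 7:
  1·m_0 + 4·m_1 + 1·m_2 = 6(Δ_1 - Δ_0) = 126
Clamped end conditions give two more equations: 2h_0·m_0 + h_0·m_1 = 6(Δ_0 - g'(1)) = -84 and h_1·m_1 + 2h_1·m_2 = 6(g'(3) - Δ_1) = -36.
Hence m_0 = -73, m_1 = 62, m_2 = -49.
On [2, 3], g'(x) = b_1 + 2c_1·(x - 2) + 3d_1·(x - 2)² with b_1 = Δ_1 - h_1(2m_1 + m_2)/6 = -11/2, c_1 = m_1/2 = 31, d_1 = (m_2 - m_1)/(6h_1) = -37/2. So g'(2) = -11/2.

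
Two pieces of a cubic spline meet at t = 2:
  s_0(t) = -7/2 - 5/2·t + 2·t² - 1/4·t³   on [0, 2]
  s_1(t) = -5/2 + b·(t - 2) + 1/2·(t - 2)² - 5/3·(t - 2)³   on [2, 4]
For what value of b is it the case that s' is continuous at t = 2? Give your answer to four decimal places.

s_0'(t) = -5/2 + 4·t - 3/4·t², so s_0'(2) = 5/2. On the right, s_1'(2) = b, so b = 5/2.

2.5000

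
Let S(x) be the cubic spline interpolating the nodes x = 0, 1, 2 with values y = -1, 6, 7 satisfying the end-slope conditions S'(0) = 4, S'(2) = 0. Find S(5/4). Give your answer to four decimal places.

6.8594

Let m_i = S''(x_i). Step sizes h_i = 1, 1; slopes of the chords Δ_i = (y_(i+1) - y_i)/h_i = 7, 1.
  1·m_0 + 4·m_1 + 1·m_2 = 6(Δ_1 - Δ_0) = -36
Clamped end conditions give two more equations: 2h_0·m_0 + h_0·m_1 = 6(Δ_0 - S'(0)) = 18 and h_1·m_1 + 2h_1·m_2 = 6(S'(2) - Δ_1) = -6.
Solving: m_0 = 16, m_1 = -14, m_2 = 4.
On [1, 2], S(x) = 6 + 5·(x - 1) - 7·(x - 1)² + 3·(x - 1)³.
With (x - 1) = 1/4: S(5/4) = 439/64.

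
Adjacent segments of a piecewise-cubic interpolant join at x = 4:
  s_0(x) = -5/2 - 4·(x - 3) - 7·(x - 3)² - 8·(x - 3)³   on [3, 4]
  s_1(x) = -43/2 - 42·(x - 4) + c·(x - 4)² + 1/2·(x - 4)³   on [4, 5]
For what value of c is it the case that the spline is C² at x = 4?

-31

s_0''(x) = -14 - 48·(x - 3), so s_0''(4) = -62. On the right, s_1''(4) = 2c, so c = -31.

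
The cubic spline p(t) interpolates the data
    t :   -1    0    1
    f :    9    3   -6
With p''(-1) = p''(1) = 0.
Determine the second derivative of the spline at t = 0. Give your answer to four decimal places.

-4.5000

With M_i denoting the second derivative at x_i, h_i = 1, 1, and Δ_i = (y_(i+1) − y_i)/h_i = -6, -9:
  1·M_0 + 4·M_1 + 1·M_2 = 6(Δ_1 - Δ_0) = -18
Natural end conditions: M_0 = M_2 = 0.
Forward elimination and back-substitution give M_0 = 0, M_1 = -9/2, M_2 = 0.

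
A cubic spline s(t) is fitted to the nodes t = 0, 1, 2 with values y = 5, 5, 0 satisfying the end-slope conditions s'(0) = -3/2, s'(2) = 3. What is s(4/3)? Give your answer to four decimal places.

2.8704

Write M_i for s''(x_i). With h_i = 1, 1 and divided differences Δ_i = 0, -5, the continuity of s' gives the tridiagonal system
  1·M_0 + 4·M_1 + 1·M_2 = 6(Δ_1 - Δ_0) = -30
Clamped end conditions give two more equations: 2h_0·M_0 + h_0·M_1 = 6(Δ_0 - s'(0)) = 9 and h_1·M_1 + 2h_1·M_2 = 6(s'(2) - Δ_1) = 48.
Solving: M_0 = 57/4, M_1 = -39/2, M_2 = 135/4.
On [1, 2], s(t) = 5 - 33/8·(t - 1) - 39/4·(t - 1)² + 71/8·(t - 1)³.
With (t - 1) = 1/3: s(4/3) = 155/54.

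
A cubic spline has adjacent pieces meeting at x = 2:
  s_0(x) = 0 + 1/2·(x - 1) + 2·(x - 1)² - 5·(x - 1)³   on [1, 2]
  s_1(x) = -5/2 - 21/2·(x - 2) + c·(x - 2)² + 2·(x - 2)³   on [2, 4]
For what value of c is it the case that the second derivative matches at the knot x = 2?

s_0''(x) = 4 - 30·(x - 1), so s_0''(2) = -26. On the right, s_1''(2) = 2c, so c = -13.

-13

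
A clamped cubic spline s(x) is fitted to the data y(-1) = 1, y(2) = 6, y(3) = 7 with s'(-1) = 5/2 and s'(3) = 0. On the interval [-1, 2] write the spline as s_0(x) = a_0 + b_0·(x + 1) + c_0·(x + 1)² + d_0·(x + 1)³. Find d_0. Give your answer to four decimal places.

Let m_i = s''(x_i). Step sizes h_i = 3, 1; slopes of the chords Δ_i = (y_(i+1) - y_i)/h_i = 5/3, 1.
  3·m_0 + 8·m_1 + 1·m_2 = 6(Δ_1 - Δ_0) = -4
Clamped end conditions give two more equations: 2h_0·m_0 + h_0·m_1 = 6(Δ_0 - s'(-1)) = -5 and h_1·m_1 + 2h_1·m_2 = 6(s'(3) - Δ_1) = -6.
Solving: m_0 = -23/24, m_1 = 1/4, m_2 = -25/8.
On [-1, 2], with s_0(x) = a_0 + b_0·(x + 1) + c_0·(x + 1)² + d_0·(x + 1)³: c_0 = m_0/2 = -23/48, d_0 = (m_1 - m_0)/(6h_0) = 29/432, b_0 = Δ_0 - h_0(2m_0 + m_1)/6 = 5/2.

0.0671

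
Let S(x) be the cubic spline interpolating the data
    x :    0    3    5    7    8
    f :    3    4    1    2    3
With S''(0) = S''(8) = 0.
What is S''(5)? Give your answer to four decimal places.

1.9038

Let M_i = S''(x_i). Step sizes h_i = 3, 2, 2, 1; slopes of the chords Δ_i = (y_(i+1) - y_i)/h_i = 1/3, -3/2, 1/2, 1.
  3·M_0 + 10·M_1 + 2·M_2 = 6(Δ_1 - Δ_0) = -11
  2·M_1 + 8·M_2 + 2·M_3 = 6(Δ_2 - Δ_1) = 12
  2·M_2 + 6·M_3 + 1·M_4 = 6(Δ_3 - Δ_2) = 3
Natural end conditions: M_0 = M_4 = 0.
Solving the tridiagonal system: M_0 = 0, M_1 = -77/52, M_2 = 99/52, M_3 = -7/52, M_4 = 0.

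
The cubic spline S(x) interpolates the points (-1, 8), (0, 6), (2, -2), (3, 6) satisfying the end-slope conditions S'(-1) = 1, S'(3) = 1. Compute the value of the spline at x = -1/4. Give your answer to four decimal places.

7.1228

Let M_i = S''(x_i). Step sizes h_i = 1, 2, 1; slopes of the chords Δ_i = (y_(i+1) - y_i)/h_i = -2, -4, 8.
  1·M_0 + 6·M_1 + 2·M_2 = 6(Δ_1 - Δ_0) = -12
  2·M_1 + 6·M_2 + 1·M_3 = 6(Δ_2 - Δ_1) = 72
Clamped end conditions give two more equations: 2h_0·M_0 + h_0·M_1 = 6(Δ_0 - S'(-1)) = -18 and h_2·M_2 + 2h_2·M_3 = 6(S'(3) - Δ_2) = -42.
Solving the tridiagonal system: M_0 = -36/7, M_1 = -54/7, M_2 = 138/7, M_3 = -216/7.
On [-1, 0], S(x) = 8 + 1·(x + 1) - 18/7·(x + 1)² - 3/7·(x + 1)³.
With (x + 1) = 3/4: S(-1/4) = 3191/448.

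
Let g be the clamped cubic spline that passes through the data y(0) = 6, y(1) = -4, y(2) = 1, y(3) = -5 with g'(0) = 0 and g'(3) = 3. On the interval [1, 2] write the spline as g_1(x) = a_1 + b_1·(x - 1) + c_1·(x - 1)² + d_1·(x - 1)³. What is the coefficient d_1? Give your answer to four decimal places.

-14.2000

Let σ_i = g''(x_i). Step sizes h_i = 1, 1, 1; slopes of the chords Δ_i = (y_(i+1) - y_i)/h_i = -10, 5, -6.
  1·σ_0 + 4·σ_1 + 1·σ_2 = 6(Δ_1 - Δ_0) = 90
  1·σ_1 + 4·σ_2 + 1·σ_3 = 6(Δ_2 - Δ_1) = -66
Clamped end conditions give two more equations: 2h_0·σ_0 + h_0·σ_1 = 6(Δ_0 - g'(0)) = -60 and h_2·σ_2 + 2h_2·σ_3 = 6(g'(3) - Δ_2) = 54.
Forward elimination and back-substitution give σ_0 = -264/5, σ_1 = 228/5, σ_2 = -198/5, σ_3 = 234/5.
On [1, 2], with g_1(x) = a_1 + b_1·(x - 1) + c_1·(x - 1)² + d_1·(x - 1)³: c_1 = σ_1/2 = 114/5, d_1 = (σ_2 - σ_1)/(6h_1) = -71/5, b_1 = Δ_1 - h_1(2σ_1 + σ_2)/6 = -18/5.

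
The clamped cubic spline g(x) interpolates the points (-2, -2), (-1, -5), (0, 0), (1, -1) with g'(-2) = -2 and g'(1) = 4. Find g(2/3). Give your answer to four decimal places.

Put σ_i = g'' at the i-th knot. Here h = (1, 1, 1) and Δ = (-3, 5, -1), so the interior equations h_(i-1)·σ_(i-1) + 2(h_(i-1)+h_i)·σ_i + h_i·σ_(i+1) = 6(Δ_i − Δ_(i-1)) read
  1·σ_0 + 4·σ_1 + 1·σ_2 = 6(Δ_1 - Δ_0) = 48
  1·σ_1 + 4·σ_2 + 1·σ_3 = 6(Δ_2 - Δ_1) = -36
Clamped end conditions give two more equations: 2h_0·σ_0 + h_0·σ_1 = 6(Δ_0 - g'(-2)) = -6 and h_2·σ_2 + 2h_2·σ_3 = 6(g'(1) - Δ_2) = 30.
Solving: σ_0 = -66/5, σ_1 = 102/5, σ_2 = -102/5, σ_3 = 126/5.
On [0, 1], g(x) = 0 + 8/5·x - 51/5·x² + 38/5·x³.
With x = 2/3: g(2/3) = -164/135.

-1.2148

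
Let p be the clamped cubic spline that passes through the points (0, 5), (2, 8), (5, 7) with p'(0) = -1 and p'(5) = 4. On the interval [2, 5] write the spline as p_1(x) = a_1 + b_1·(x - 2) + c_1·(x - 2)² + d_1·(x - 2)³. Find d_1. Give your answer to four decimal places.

0.5907

Write m_i for p''(x_i). With h_i = 2, 3 and divided differences Δ_i = 3/2, -1/3, the continuity of p' gives the tridiagonal system
  2·m_0 + 10·m_1 + 3·m_2 = 6(Δ_1 - Δ_0) = -11
Clamped end conditions give two more equations: 2h_0·m_0 + h_0·m_1 = 6(Δ_0 - p'(0)) = 15 and h_1·m_1 + 2h_1·m_2 = 6(p'(5) - Δ_1) = 26.
Hence m_0 = 117/20, m_1 = -21/5, m_2 = 193/30.
On [2, 5], with p_1(x) = a_1 + b_1·(x - 2) + c_1·(x - 2)² + d_1·(x - 2)³: c_1 = m_1/2 = -21/10, d_1 = (m_2 - m_1)/(6h_1) = 319/540, b_1 = Δ_1 - h_1(2m_1 + m_2)/6 = 13/20.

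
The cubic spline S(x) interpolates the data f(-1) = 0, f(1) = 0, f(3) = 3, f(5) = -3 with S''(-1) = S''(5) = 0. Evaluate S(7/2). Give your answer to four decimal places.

2.3531

Let M_i = S''(x_i). Step sizes h_i = 2, 2, 2; slopes of the chords Δ_i = (y_(i+1) - y_i)/h_i = 0, 3/2, -3.
  2·M_0 + 8·M_1 + 2·M_2 = 6(Δ_1 - Δ_0) = 9
  2·M_1 + 8·M_2 + 2·M_3 = 6(Δ_2 - Δ_1) = -27
Natural end conditions: M_0 = M_3 = 0.
Hence M_0 = 0, M_1 = 21/10, M_2 = -39/10, M_3 = 0.
On [3, 5], S(x) = 3 - 2/5·(x - 3) - 39/20·(x - 3)² + 13/40·(x - 3)³.
With (x - 3) = 1/2: S(7/2) = 753/320.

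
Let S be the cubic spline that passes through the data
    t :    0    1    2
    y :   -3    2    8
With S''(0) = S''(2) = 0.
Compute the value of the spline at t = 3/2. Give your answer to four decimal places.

4.9063

Put M_i = S'' at the i-th knot. Here h = (1, 1) and Δ = (5, 6), so the interior equations h_(i-1)·M_(i-1) + 2(h_(i-1)+h_i)·M_i + h_i·M_(i+1) = 6(Δ_i − Δ_(i-1)) read
  1·M_0 + 4·M_1 + 1·M_2 = 6(Δ_1 - Δ_0) = 6
Natural end conditions: M_0 = M_2 = 0.
Hence M_0 = 0, M_1 = 3/2, M_2 = 0.
On [1, 2], S(t) = 2 + 11/2·(t - 1) + 3/4·(t - 1)² - 1/4·(t - 1)³.
With (t - 1) = 1/2: S(3/2) = 157/32.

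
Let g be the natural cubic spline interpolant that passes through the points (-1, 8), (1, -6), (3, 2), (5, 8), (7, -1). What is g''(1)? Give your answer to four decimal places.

8.6518

Write M_i for g''(x_i). With h_i = 2, 2, 2, 2 and divided differences Δ_i = -7, 4, 3, -9/2, the continuity of g' gives the tridiagonal system
  2·M_0 + 8·M_1 + 2·M_2 = 6(Δ_1 - Δ_0) = 66
  2·M_1 + 8·M_2 + 2·M_3 = 6(Δ_2 - Δ_1) = -6
  2·M_2 + 8·M_3 + 2·M_4 = 6(Δ_3 - Δ_2) = -45
Natural end conditions: M_0 = M_4 = 0.
Solving the tridiagonal system: M_0 = 0, M_1 = 969/112, M_2 = -45/28, M_3 = -585/112, M_4 = 0.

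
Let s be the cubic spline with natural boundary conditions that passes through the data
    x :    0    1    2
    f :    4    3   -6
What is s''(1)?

Write m_i for s''(x_i). With h_i = 1, 1 and divided differences Δ_i = -1, -9, the continuity of s' gives the tridiagonal system
  1·m_0 + 4·m_1 + 1·m_2 = 6(Δ_1 - Δ_0) = -48
Natural end conditions: m_0 = m_2 = 0.
Solving the tridiagonal system: m_0 = 0, m_1 = -12, m_2 = 0.

-12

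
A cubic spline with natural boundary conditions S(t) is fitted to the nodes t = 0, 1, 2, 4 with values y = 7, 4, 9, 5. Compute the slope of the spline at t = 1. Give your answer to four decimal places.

Write M_i for S''(x_i). With h_i = 1, 1, 2 and divided differences Δ_i = -3, 5, -2, the continuity of S' gives the tridiagonal system
  1·M_0 + 4·M_1 + 1·M_2 = 6(Δ_1 - Δ_0) = 48
  1·M_1 + 6·M_2 + 2·M_3 = 6(Δ_2 - Δ_1) = -42
Natural end conditions: M_0 = M_3 = 0.
Solving: M_0 = 0, M_1 = 330/23, M_2 = -216/23, M_3 = 0.
On [1, 2], S'(t) = b_1 + 2c_1·(t - 1) + 3d_1·(t - 1)² with b_1 = Δ_1 - h_1(2M_1 + M_2)/6 = 41/23, c_1 = M_1/2 = 165/23, d_1 = (M_2 - M_1)/(6h_1) = -91/23. So S'(1) = 41/23.

1.7826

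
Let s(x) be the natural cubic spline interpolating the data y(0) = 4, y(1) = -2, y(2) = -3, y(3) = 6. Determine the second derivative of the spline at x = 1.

4

Put σ_i = s'' at the i-th knot. Here h = (1, 1, 1) and Δ = (-6, -1, 9), so the interior equations h_(i-1)·σ_(i-1) + 2(h_(i-1)+h_i)·σ_i + h_i·σ_(i+1) = 6(Δ_i − Δ_(i-1)) read
  1·σ_0 + 4·σ_1 + 1·σ_2 = 6(Δ_1 - Δ_0) = 30
  1·σ_1 + 4·σ_2 + 1·σ_3 = 6(Δ_2 - Δ_1) = 60
Natural end conditions: σ_0 = σ_3 = 0.
Forward elimination and back-substitution give σ_0 = 0, σ_1 = 4, σ_2 = 14, σ_3 = 0.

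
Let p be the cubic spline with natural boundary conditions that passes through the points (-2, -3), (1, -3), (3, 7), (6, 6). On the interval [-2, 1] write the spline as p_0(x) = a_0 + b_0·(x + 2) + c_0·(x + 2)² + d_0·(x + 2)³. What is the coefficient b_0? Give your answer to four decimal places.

-1.8958

Write m_i for p''(x_i). With h_i = 3, 2, 3 and divided differences Δ_i = 0, 5, -1/3, the continuity of p' gives the tridiagonal system
  3·m_0 + 10·m_1 + 2·m_2 = 6(Δ_1 - Δ_0) = 30
  2·m_1 + 10·m_2 + 3·m_3 = 6(Δ_2 - Δ_1) = -32
Natural end conditions: m_0 = m_3 = 0.
Hence m_0 = 0, m_1 = 91/24, m_2 = -95/24, m_3 = 0.
On [-2, 1], with p_0(x) = a_0 + b_0·(x + 2) + c_0·(x + 2)² + d_0·(x + 2)³: c_0 = m_0/2 = 0, d_0 = (m_1 - m_0)/(6h_0) = 91/432, b_0 = Δ_0 - h_0(2m_0 + m_1)/6 = -91/48.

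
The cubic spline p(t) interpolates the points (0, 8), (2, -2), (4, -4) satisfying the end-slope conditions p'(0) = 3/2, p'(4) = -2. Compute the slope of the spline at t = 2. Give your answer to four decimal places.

-4.3750

Write σ_i for p''(x_i). With h_i = 2, 2 and divided differences Δ_i = -5, -1, the continuity of p' gives the tridiagonal system
  2·σ_0 + 8·σ_1 + 2·σ_2 = 6(Δ_1 - Δ_0) = 24
Clamped end conditions give two more equations: 2h_0·σ_0 + h_0·σ_1 = 6(Δ_0 - p'(0)) = -39 and h_1·σ_1 + 2h_1·σ_2 = 6(p'(4) - Δ_1) = -6.
Forward elimination and back-substitution give σ_0 = -109/8, σ_1 = 31/4, σ_2 = -43/8.
On [2, 4], p'(t) = b_1 + 2c_1·(t - 2) + 3d_1·(t - 2)² with b_1 = Δ_1 - h_1(2σ_1 + σ_2)/6 = -35/8, c_1 = σ_1/2 = 31/8, d_1 = (σ_2 - σ_1)/(6h_1) = -35/32. So p'(2) = -35/8.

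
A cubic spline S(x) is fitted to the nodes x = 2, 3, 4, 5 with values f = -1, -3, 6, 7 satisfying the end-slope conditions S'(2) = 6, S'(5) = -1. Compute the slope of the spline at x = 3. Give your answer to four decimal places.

1.9333

Write M_i for S''(x_i). With h_i = 1, 1, 1 and divided differences Δ_i = -2, 9, 1, the continuity of S' gives the tridiagonal system
  1·M_0 + 4·M_1 + 1·M_2 = 6(Δ_1 - Δ_0) = 66
  1·M_1 + 4·M_2 + 1·M_3 = 6(Δ_2 - Δ_1) = -48
Clamped end conditions give two more equations: 2h_0·M_0 + h_0·M_1 = 6(Δ_0 - S'(2)) = -48 and h_2·M_2 + 2h_2·M_3 = 6(S'(5) - Δ_2) = -12.
Solving: M_0 = -598/15, M_1 = 476/15, M_2 = -316/15, M_3 = 68/15.
On [3, 4], S'(x) = b_1 + 2c_1·(x - 3) + 3d_1·(x - 3)² with b_1 = Δ_1 - h_1(2M_1 + M_2)/6 = 29/15, c_1 = M_1/2 = 238/15, d_1 = (M_2 - M_1)/(6h_1) = -44/5. So S'(3) = 29/15.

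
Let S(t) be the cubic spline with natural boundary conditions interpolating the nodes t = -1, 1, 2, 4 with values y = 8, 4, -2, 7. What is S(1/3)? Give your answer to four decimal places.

6.7937

Put σ_i = S'' at the i-th knot. Here h = (2, 1, 2) and Δ = (-2, -6, 9/2), so the interior equations h_(i-1)·σ_(i-1) + 2(h_(i-1)+h_i)·σ_i + h_i·σ_(i+1) = 6(Δ_i − Δ_(i-1)) read
  2·σ_0 + 6·σ_1 + 1·σ_2 = 6(Δ_1 - Δ_0) = -24
  1·σ_1 + 6·σ_2 + 2·σ_3 = 6(Δ_2 - Δ_1) = 63
Natural end conditions: σ_0 = σ_3 = 0.
Hence σ_0 = 0, σ_1 = -207/35, σ_2 = 402/35, σ_3 = 0.
On [-1, 1], S(t) = 8 - 1/35·(t + 1) + 0·(t + 1)² - 69/140·(t + 1)³.
With (t + 1) = 4/3: S(1/3) = 428/63.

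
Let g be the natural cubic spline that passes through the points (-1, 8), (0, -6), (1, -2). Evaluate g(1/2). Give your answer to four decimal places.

Put m_i = g'' at the i-th knot. Here h = (1, 1) and Δ = (-14, 4), so the interior equations h_(i-1)·m_(i-1) + 2(h_(i-1)+h_i)·m_i + h_i·m_(i+1) = 6(Δ_i − Δ_(i-1)) read
  1·m_0 + 4·m_1 + 1·m_2 = 6(Δ_1 - Δ_0) = 108
Natural end conditions: m_0 = m_2 = 0.
Forward elimination and back-substitution give m_0 = 0, m_1 = 27, m_2 = 0.
On [0, 1], g(x) = -6 - 5·x + 27/2·x² - 9/2·x³.
With x = 1/2: g(1/2) = -91/16.

-5.6875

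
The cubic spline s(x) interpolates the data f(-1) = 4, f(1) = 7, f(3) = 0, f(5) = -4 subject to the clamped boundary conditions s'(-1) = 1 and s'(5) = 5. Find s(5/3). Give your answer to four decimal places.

5.8370

Let M_i = s''(x_i). Step sizes h_i = 2, 2, 2; slopes of the chords Δ_i = (y_(i+1) - y_i)/h_i = 3/2, -7/2, -2.
  2·M_0 + 8·M_1 + 2·M_2 = 6(Δ_1 - Δ_0) = -30
  2·M_1 + 8·M_2 + 2·M_3 = 6(Δ_2 - Δ_1) = 9
Clamped end conditions give two more equations: 2h_0·M_0 + h_0·M_1 = 6(Δ_0 - s'(-1)) = 3 and h_2·M_2 + 2h_2·M_3 = 6(s'(5) - Δ_2) = 42.
Solving the tridiagonal system: M_0 = 44/15, M_1 = -131/30, M_2 = -7/15, M_3 = 161/15.
On [1, 3], s(x) = 7 - 13/30·(x - 1) - 131/60·(x - 1)² + 13/40·(x - 1)³.
With (x - 1) = 2/3: s(5/3) = 788/135.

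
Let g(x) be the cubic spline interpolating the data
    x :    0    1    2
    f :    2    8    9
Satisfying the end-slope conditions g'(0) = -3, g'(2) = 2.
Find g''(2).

Put M_i = g'' at the i-th knot. Here h = (1, 1) and Δ = (6, 1), so the interior equations h_(i-1)·M_(i-1) + 2(h_(i-1)+h_i)·M_i + h_i·M_(i+1) = 6(Δ_i − Δ_(i-1)) read
  1·M_0 + 4·M_1 + 1·M_2 = 6(Δ_1 - Δ_0) = -30
Clamped end conditions give two more equations: 2h_0·M_0 + h_0·M_1 = 6(Δ_0 - g'(0)) = 54 and h_1·M_1 + 2h_1·M_2 = 6(g'(2) - Δ_1) = 6.
Forward elimination and back-substitution give M_0 = 37, M_1 = -20, M_2 = 13.

13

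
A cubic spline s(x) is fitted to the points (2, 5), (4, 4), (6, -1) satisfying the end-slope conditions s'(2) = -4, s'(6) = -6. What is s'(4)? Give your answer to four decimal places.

With m_i denoting the second derivative at x_i, h_i = 2, 2, and Δ_i = (y_(i+1) − y_i)/h_i = -1/2, -5/2:
  2·m_0 + 8·m_1 + 2·m_2 = 6(Δ_1 - Δ_0) = -12
Clamped end conditions give two more equations: 2h_0·m_0 + h_0·m_1 = 6(Δ_0 - s'(2)) = 21 and h_1·m_1 + 2h_1·m_2 = 6(s'(6) - Δ_1) = -21.
Solving the tridiagonal system: m_0 = 25/4, m_1 = -2, m_2 = -17/4.
On [4, 6], s'(x) = b_1 + 2c_1·(x - 4) + 3d_1·(x - 4)² with b_1 = Δ_1 - h_1(2m_1 + m_2)/6 = 1/4, c_1 = m_1/2 = -1, d_1 = (m_2 - m_1)/(6h_1) = -3/16. So s'(4) = 1/4.

0.2500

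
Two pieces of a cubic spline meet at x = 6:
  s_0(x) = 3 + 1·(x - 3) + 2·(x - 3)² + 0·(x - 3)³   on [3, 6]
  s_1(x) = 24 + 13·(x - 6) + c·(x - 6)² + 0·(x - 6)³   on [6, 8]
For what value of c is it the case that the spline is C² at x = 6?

s_0''(x) = 4 + 0·(x - 3), so s_0''(6) = 4. On the right, s_1''(6) = 2c, so c = 2.

2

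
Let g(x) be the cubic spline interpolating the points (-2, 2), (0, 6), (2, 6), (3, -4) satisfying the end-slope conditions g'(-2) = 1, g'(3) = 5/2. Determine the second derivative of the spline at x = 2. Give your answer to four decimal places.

-18.9130

Put M_i = g'' at the i-th knot. Here h = (2, 2, 1) and Δ = (2, 0, -10), so the interior equations h_(i-1)·M_(i-1) + 2(h_(i-1)+h_i)·M_i + h_i·M_(i+1) = 6(Δ_i − Δ_(i-1)) read
  2·M_0 + 8·M_1 + 2·M_2 = 6(Δ_1 - Δ_0) = -12
  2·M_1 + 6·M_2 + 1·M_3 = 6(Δ_2 - Δ_1) = -60
Clamped end conditions give two more equations: 2h_0·M_0 + h_0·M_1 = 6(Δ_0 - g'(-2)) = 6 and h_2·M_2 + 2h_2·M_3 = 6(g'(3) - Δ_2) = 75.
Solving the tridiagonal system: M_0 = -3/23, M_1 = 75/23, M_2 = -435/23, M_3 = 1080/23.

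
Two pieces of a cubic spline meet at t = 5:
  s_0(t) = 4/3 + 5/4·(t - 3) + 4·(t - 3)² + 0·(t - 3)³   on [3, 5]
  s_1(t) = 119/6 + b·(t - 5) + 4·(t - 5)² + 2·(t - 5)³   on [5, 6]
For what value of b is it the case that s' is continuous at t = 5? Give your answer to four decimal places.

s_0'(t) = 5/4 + 8·(t - 3) + 0·(t - 3)², so s_0'(5) = 69/4. On the right, s_1'(5) = b, so b = 69/4.

17.2500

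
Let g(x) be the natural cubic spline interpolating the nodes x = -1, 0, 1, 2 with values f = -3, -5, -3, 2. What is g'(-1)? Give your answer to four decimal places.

Put M_i = g'' at the i-th knot. Here h = (1, 1, 1) and Δ = (-2, 2, 5), so the interior equations h_(i-1)·M_(i-1) + 2(h_(i-1)+h_i)·M_i + h_i·M_(i+1) = 6(Δ_i − Δ_(i-1)) read
  1·M_0 + 4·M_1 + 1·M_2 = 6(Δ_1 - Δ_0) = 24
  1·M_1 + 4·M_2 + 1·M_3 = 6(Δ_2 - Δ_1) = 18
Natural end conditions: M_0 = M_3 = 0.
Hence M_0 = 0, M_1 = 26/5, M_2 = 16/5, M_3 = 0.
On [-1, 0], g'(x) = b_0 + 2c_0·(x + 1) + 3d_0·(x + 1)² with b_0 = Δ_0 - h_0(2M_0 + M_1)/6 = -43/15, c_0 = M_0/2 = 0, d_0 = (M_1 - M_0)/(6h_0) = 13/15. So g'(-1) = -43/15.

-2.8667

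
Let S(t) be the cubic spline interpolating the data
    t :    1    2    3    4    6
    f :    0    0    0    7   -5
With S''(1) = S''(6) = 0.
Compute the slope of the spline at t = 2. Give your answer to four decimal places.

Write σ_i for S''(x_i). With h_i = 1, 1, 1, 2 and divided differences Δ_i = 0, 0, 7, -6, the continuity of S' gives the tridiagonal system
  1·σ_0 + 4·σ_1 + 1·σ_2 = 6(Δ_1 - Δ_0) = 0
  1·σ_1 + 4·σ_2 + 1·σ_3 = 6(Δ_2 - Δ_1) = 42
  1·σ_2 + 6·σ_3 + 2·σ_4 = 6(Δ_3 - Δ_2) = -78
Natural end conditions: σ_0 = σ_4 = 0.
Forward elimination and back-substitution give σ_0 = 0, σ_1 = -165/43, σ_2 = 660/43, σ_3 = -669/43, σ_4 = 0.
On [2, 3], S'(t) = b_1 + 2c_1·(t - 2) + 3d_1·(t - 2)² with b_1 = Δ_1 - h_1(2σ_1 + σ_2)/6 = -55/43, c_1 = σ_1/2 = -165/86, d_1 = (σ_2 - σ_1)/(6h_1) = 275/86. So S'(2) = -55/43.

-1.2791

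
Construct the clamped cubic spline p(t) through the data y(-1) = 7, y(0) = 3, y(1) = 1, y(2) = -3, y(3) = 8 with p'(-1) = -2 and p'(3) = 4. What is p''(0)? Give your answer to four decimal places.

9.2143

Let σ_i = p''(x_i). Step sizes h_i = 1, 1, 1, 1; slopes of the chords Δ_i = (y_(i+1) - y_i)/h_i = -4, -2, -4, 11.
  1·σ_0 + 4·σ_1 + 1·σ_2 = 6(Δ_1 - Δ_0) = 12
  1·σ_1 + 4·σ_2 + 1·σ_3 = 6(Δ_2 - Δ_1) = -12
  1·σ_2 + 4·σ_3 + 1·σ_4 = 6(Δ_3 - Δ_2) = 90
Clamped end conditions give two more equations: 2h_0·σ_0 + h_0·σ_1 = 6(Δ_0 - p'(-1)) = -12 and h_3·σ_3 + 2h_3·σ_4 = 6(p'(3) - Δ_3) = -42.
Hence σ_0 = -297/28, σ_1 = 129/14, σ_2 = -57/4, σ_3 = 501/14, σ_4 = -1089/28.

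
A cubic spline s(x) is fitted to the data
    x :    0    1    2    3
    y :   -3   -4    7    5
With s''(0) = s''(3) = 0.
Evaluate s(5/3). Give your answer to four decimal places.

Write M_i for s''(x_i). With h_i = 1, 1, 1 and divided differences Δ_i = -1, 11, -2, the continuity of s' gives the tridiagonal system
  1·M_0 + 4·M_1 + 1·M_2 = 6(Δ_1 - Δ_0) = 72
  1·M_1 + 4·M_2 + 1·M_3 = 6(Δ_2 - Δ_1) = -78
Natural end conditions: M_0 = M_3 = 0.
Solving the tridiagonal system: M_0 = 0, M_1 = 122/5, M_2 = -128/5, M_3 = 0.
On [1, 2], s(x) = -4 + 107/15·(x - 1) + 61/5·(x - 1)² - 25/3·(x - 1)³.
With (x - 1) = 2/3: s(5/3) = 1502/405.

3.7086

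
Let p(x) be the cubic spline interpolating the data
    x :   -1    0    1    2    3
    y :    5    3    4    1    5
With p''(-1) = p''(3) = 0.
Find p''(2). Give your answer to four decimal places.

With M_i denoting the second derivative at x_i, h_i = 1, 1, 1, 1, and Δ_i = (y_(i+1) − y_i)/h_i = -2, 1, -3, 4:
  1·M_0 + 4·M_1 + 1·M_2 = 6(Δ_1 - Δ_0) = 18
  1·M_1 + 4·M_2 + 1·M_3 = 6(Δ_2 - Δ_1) = -24
  1·M_2 + 4·M_3 + 1·M_4 = 6(Δ_3 - Δ_2) = 42
Natural end conditions: M_0 = M_4 = 0.
Solving the tridiagonal system: M_0 = 0, M_1 = 51/7, M_2 = -78/7, M_3 = 93/7, M_4 = 0.

13.2857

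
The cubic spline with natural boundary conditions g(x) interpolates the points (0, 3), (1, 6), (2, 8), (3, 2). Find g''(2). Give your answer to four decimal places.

Write m_i for g''(x_i). With h_i = 1, 1, 1 and divided differences Δ_i = 3, 2, -6, the continuity of g' gives the tridiagonal system
  1·m_0 + 4·m_1 + 1·m_2 = 6(Δ_1 - Δ_0) = -6
  1·m_1 + 4·m_2 + 1·m_3 = 6(Δ_2 - Δ_1) = -48
Natural end conditions: m_0 = m_3 = 0.
Forward elimination and back-substitution give m_0 = 0, m_1 = 8/5, m_2 = -62/5, m_3 = 0.

-12.4000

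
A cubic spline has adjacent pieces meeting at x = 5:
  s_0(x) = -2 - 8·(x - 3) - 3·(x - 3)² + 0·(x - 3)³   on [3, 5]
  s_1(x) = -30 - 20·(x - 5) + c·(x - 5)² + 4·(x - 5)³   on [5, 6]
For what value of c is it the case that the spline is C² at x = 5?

-3

s_0''(x) = -6 + 0·(x - 3), so s_0''(5) = -6. On the right, s_1''(5) = 2c, so c = -3.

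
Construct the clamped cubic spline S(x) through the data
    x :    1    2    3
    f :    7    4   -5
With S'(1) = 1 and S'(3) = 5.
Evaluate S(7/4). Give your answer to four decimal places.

Let M_i = S''(x_i). Step sizes h_i = 1, 1; slopes of the chords Δ_i = (y_(i+1) - y_i)/h_i = -3, -9.
  1·M_0 + 4·M_1 + 1·M_2 = 6(Δ_1 - Δ_0) = -36
Clamped end conditions give two more equations: 2h_0·M_0 + h_0·M_1 = 6(Δ_0 - S'(1)) = -24 and h_1·M_1 + 2h_1·M_2 = 6(S'(3) - Δ_1) = 84.
Solving: M_0 = -1, M_1 = -22, M_2 = 53.
On [1, 2], S(x) = 7 + 1·(x - 1) - 1/2·(x - 1)² - 7/2·(x - 1)³.
With (x - 1) = 3/4: S(7/4) = 767/128.

5.9922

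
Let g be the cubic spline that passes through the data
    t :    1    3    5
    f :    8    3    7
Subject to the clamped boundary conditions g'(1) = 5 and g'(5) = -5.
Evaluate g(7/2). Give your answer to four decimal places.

With M_i denoting the second derivative at x_i, h_i = 2, 2, and Δ_i = (y_(i+1) − y_i)/h_i = -5/2, 2:
  2·M_0 + 8·M_1 + 2·M_2 = 6(Δ_1 - Δ_0) = 27
Clamped end conditions give two more equations: 2h_0·M_0 + h_0·M_1 = 6(Δ_0 - g'(1)) = -45 and h_1·M_1 + 2h_1·M_2 = 6(g'(5) - Δ_1) = -42.
Forward elimination and back-substitution give M_0 = -137/8, M_1 = 47/4, M_2 = -131/8.
On [3, 5], g(t) = 3 - 3/8·(t - 3) + 47/8·(t - 3)² - 75/32·(t - 3)³.
With (t - 3) = 1/2: g(7/2) = 1021/256.

3.9883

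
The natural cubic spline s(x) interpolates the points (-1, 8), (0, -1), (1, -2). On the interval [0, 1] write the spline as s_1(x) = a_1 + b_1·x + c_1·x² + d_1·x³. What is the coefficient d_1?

Put σ_i = s'' at the i-th knot. Here h = (1, 1) and Δ = (-9, -1), so the interior equations h_(i-1)·σ_(i-1) + 2(h_(i-1)+h_i)·σ_i + h_i·σ_(i+1) = 6(Δ_i − Δ_(i-1)) read
  1·σ_0 + 4·σ_1 + 1·σ_2 = 6(Δ_1 - Δ_0) = 48
Natural end conditions: σ_0 = σ_2 = 0.
Forward elimination and back-substitution give σ_0 = 0, σ_1 = 12, σ_2 = 0.
On [0, 1], with s_1(x) = a_1 + b_1·x + c_1·x² + d_1·x³: c_1 = σ_1/2 = 6, d_1 = (σ_2 - σ_1)/(6h_1) = -2, b_1 = Δ_1 - h_1(2σ_1 + σ_2)/6 = -5.

-2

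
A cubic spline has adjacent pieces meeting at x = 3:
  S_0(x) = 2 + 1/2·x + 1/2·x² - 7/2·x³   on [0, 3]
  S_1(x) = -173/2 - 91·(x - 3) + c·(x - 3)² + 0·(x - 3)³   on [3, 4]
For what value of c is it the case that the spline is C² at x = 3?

-31

S_0''(x) = 1 - 21·x, so S_0''(3) = -62. On the right, S_1''(3) = 2c, so c = -31.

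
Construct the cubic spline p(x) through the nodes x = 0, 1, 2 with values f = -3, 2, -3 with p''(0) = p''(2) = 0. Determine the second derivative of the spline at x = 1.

-15

With M_i denoting the second derivative at x_i, h_i = 1, 1, and Δ_i = (y_(i+1) − y_i)/h_i = 5, -5:
  1·M_0 + 4·M_1 + 1·M_2 = 6(Δ_1 - Δ_0) = -60
Natural end conditions: M_0 = M_2 = 0.
Solving: M_0 = 0, M_1 = -15, M_2 = 0.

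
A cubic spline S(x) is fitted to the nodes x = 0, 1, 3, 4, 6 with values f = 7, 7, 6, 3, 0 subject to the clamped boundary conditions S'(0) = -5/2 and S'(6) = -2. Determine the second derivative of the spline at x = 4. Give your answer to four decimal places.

Put σ_i = S'' at the i-th knot. Here h = (1, 2, 1, 2) and Δ = (0, -1/2, -3, -3/2), so the interior equations h_(i-1)·σ_(i-1) + 2(h_(i-1)+h_i)·σ_i + h_i·σ_(i+1) = 6(Δ_i − Δ_(i-1)) read
  1·σ_0 + 6·σ_1 + 2·σ_2 = 6(Δ_1 - Δ_0) = -3
  2·σ_1 + 6·σ_2 + 1·σ_3 = 6(Δ_2 - Δ_1) = -15
  1·σ_2 + 6·σ_3 + 2·σ_4 = 6(Δ_3 - Δ_2) = 9
Clamped end conditions give two more equations: 2h_0·σ_0 + h_0·σ_1 = 6(Δ_0 - S'(0)) = 15 and h_3·σ_3 + 2h_3·σ_4 = 6(S'(6) - Δ_3) = -3.
Hence σ_0 = 742/93, σ_1 = -89/93, σ_2 = -487/186, σ_3 = 244/93, σ_4 = -767/372.

2.6237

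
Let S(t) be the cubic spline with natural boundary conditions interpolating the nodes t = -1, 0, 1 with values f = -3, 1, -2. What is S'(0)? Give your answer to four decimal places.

0.5000

Let m_i = S''(x_i). Step sizes h_i = 1, 1; slopes of the chords Δ_i = (y_(i+1) - y_i)/h_i = 4, -3.
  1·m_0 + 4·m_1 + 1·m_2 = 6(Δ_1 - Δ_0) = -42
Natural end conditions: m_0 = m_2 = 0.
Solving: m_0 = 0, m_1 = -21/2, m_2 = 0.
On [0, 1], S'(t) = b_1 + 2c_1·t + 3d_1·t² with b_1 = Δ_1 - h_1(2m_1 + m_2)/6 = 1/2, c_1 = m_1/2 = -21/4, d_1 = (m_2 - m_1)/(6h_1) = 7/4. So S'(0) = 1/2.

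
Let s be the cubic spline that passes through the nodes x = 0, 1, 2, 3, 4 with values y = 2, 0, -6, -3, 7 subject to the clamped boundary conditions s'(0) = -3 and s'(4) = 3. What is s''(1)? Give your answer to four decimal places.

-11.3571

Put σ_i = s'' at the i-th knot. Here h = (1, 1, 1, 1) and Δ = (-2, -6, 3, 10), so the interior equations h_(i-1)·σ_(i-1) + 2(h_(i-1)+h_i)·σ_i + h_i·σ_(i+1) = 6(Δ_i − Δ_(i-1)) read
  1·σ_0 + 4·σ_1 + 1·σ_2 = 6(Δ_1 - Δ_0) = -24
  1·σ_1 + 4·σ_2 + 1·σ_3 = 6(Δ_2 - Δ_1) = 54
  1·σ_2 + 4·σ_3 + 1·σ_4 = 6(Δ_3 - Δ_2) = 42
Clamped end conditions give two more equations: 2h_0·σ_0 + h_0·σ_1 = 6(Δ_0 - s'(0)) = 6 and h_3·σ_3 + 2h_3·σ_4 = 6(s'(4) - Δ_3) = -42.
Solving: σ_0 = 243/28, σ_1 = -159/14, σ_2 = 51/4, σ_3 = 201/14, σ_4 = -789/28.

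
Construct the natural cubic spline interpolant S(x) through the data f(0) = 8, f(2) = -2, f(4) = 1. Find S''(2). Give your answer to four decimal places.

4.8750

Write σ_i for S''(x_i). With h_i = 2, 2 and divided differences Δ_i = -5, 3/2, the continuity of S' gives the tridiagonal system
  2·σ_0 + 8·σ_1 + 2·σ_2 = 6(Δ_1 - Δ_0) = 39
Natural end conditions: σ_0 = σ_2 = 0.
Hence σ_0 = 0, σ_1 = 39/8, σ_2 = 0.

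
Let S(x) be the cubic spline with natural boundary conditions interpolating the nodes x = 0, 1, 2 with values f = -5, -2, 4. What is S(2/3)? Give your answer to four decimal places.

With M_i denoting the second derivative at x_i, h_i = 1, 1, and Δ_i = (y_(i+1) − y_i)/h_i = 3, 6:
  1·M_0 + 4·M_1 + 1·M_2 = 6(Δ_1 - Δ_0) = 18
Natural end conditions: M_0 = M_2 = 0.
Hence M_0 = 0, M_1 = 9/2, M_2 = 0.
On [0, 1], S(x) = -5 + 9/4·x + 0·x² + 3/4·x³.
With x = 2/3: S(2/3) = -59/18.

-3.2778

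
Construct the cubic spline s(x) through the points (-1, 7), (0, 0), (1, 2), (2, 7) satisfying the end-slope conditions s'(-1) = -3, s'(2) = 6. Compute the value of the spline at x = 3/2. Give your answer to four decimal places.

With M_i denoting the second derivative at x_i, h_i = 1, 1, 1, and Δ_i = (y_(i+1) − y_i)/h_i = -7, 2, 5:
  1·M_0 + 4·M_1 + 1·M_2 = 6(Δ_1 - Δ_0) = 54
  1·M_1 + 4·M_2 + 1·M_3 = 6(Δ_2 - Δ_1) = 18
Clamped end conditions give two more equations: 2h_0·M_0 + h_0·M_1 = 6(Δ_0 - s'(-1)) = -24 and h_2·M_2 + 2h_2·M_3 = 6(s'(2) - Δ_2) = 6.
Solving: M_0 = -108/5, M_1 = 96/5, M_2 = -6/5, M_3 = 18/5.
On [1, 2], s(x) = 2 + 24/5·(x - 1) - 3/5·(x - 1)² + 4/5·(x - 1)³.
With (x - 1) = 1/2: s(3/2) = 87/20.

4.3500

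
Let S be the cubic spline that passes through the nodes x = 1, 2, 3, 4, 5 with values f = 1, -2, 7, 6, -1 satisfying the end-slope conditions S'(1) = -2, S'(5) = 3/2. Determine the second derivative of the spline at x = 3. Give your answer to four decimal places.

-18.6250

Let M_i = S''(x_i). Step sizes h_i = 1, 1, 1, 1; slopes of the chords Δ_i = (y_(i+1) - y_i)/h_i = -3, 9, -1, -7.
  1·M_0 + 4·M_1 + 1·M_2 = 6(Δ_1 - Δ_0) = 72
  1·M_1 + 4·M_2 + 1·M_3 = 6(Δ_2 - Δ_1) = -60
  1·M_2 + 4·M_3 + 1·M_4 = 6(Δ_3 - Δ_2) = -36
Clamped end conditions give two more equations: 2h_0·M_0 + h_0·M_1 = 6(Δ_0 - S'(1)) = -6 and h_3·M_3 + 2h_3·M_4 = 6(S'(5) - Δ_3) = 51.
Solving: M_0 = -131/8, M_1 = 107/4, M_2 = -149/8, M_3 = -49/4, M_4 = 253/8.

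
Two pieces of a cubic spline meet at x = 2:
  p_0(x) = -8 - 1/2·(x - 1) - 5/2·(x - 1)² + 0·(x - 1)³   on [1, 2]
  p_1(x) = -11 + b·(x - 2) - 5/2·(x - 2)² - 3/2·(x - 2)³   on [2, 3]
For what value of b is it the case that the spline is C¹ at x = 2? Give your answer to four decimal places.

-5.5000

p_0'(x) = -1/2 - 5·(x - 1) + 0·(x - 1)², so p_0'(2) = -11/2. On the right, p_1'(2) = b, so b = -11/2.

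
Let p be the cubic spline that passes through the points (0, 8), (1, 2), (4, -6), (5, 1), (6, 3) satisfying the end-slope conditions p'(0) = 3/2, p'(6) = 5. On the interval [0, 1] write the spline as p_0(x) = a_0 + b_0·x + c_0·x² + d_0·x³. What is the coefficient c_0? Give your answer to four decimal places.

Let M_i = p''(x_i). Step sizes h_i = 1, 3, 1, 1; slopes of the chords Δ_i = (y_(i+1) - y_i)/h_i = -6, -8/3, 7, 2.
  1·M_0 + 8·M_1 + 3·M_2 = 6(Δ_1 - Δ_0) = 20
  3·M_1 + 8·M_2 + 1·M_3 = 6(Δ_2 - Δ_1) = 58
  1·M_2 + 4·M_3 + 1·M_4 = 6(Δ_3 - Δ_2) = -30
Clamped end conditions give two more equations: 2h_0·M_0 + h_0·M_1 = 6(Δ_0 - p'(0)) = -45 and h_3·M_3 + 2h_3·M_4 = 6(p'(6) - Δ_3) = 18.
Solving: M_0 = -5411/228, M_1 = 281/114, M_2 = 1825/228, M_3 = -1531/114, M_4 = 3583/228.
On [0, 1], with p_0(x) = a_0 + b_0·x + c_0·x² + d_0·x³: c_0 = M_0/2 = -5411/456, d_0 = (M_1 - M_0)/(6h_0) = 1991/456, b_0 = Δ_0 - h_0(2M_0 + M_1)/6 = 3/2.

-11.8662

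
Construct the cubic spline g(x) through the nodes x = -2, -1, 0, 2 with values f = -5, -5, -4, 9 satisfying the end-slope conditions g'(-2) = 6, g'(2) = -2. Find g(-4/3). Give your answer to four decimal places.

-4.2492

With M_i denoting the second derivative at x_i, h_i = 1, 1, 2, and Δ_i = (y_(i+1) − y_i)/h_i = 0, 1, 13/2:
  1·M_0 + 4·M_1 + 1·M_2 = 6(Δ_1 - Δ_0) = 6
  1·M_1 + 6·M_2 + 2·M_3 = 6(Δ_2 - Δ_1) = 33
Clamped end conditions give two more equations: 2h_0·M_0 + h_0·M_1 = 6(Δ_0 - g'(-2)) = -36 and h_2·M_2 + 2h_2·M_3 = 6(g'(2) - Δ_2) = -51.
Hence M_0 = -437/22, M_1 = 41/11, M_2 = 241/22, M_3 = -401/22.
On [-2, -1], g(x) = -5 + 6·(x + 2) - 437/44·(x + 2)² + 173/44·(x + 2)³.
With (x + 2) = 2/3: g(-4/3) = -1262/297.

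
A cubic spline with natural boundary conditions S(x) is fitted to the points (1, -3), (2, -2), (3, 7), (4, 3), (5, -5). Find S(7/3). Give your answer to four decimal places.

Write M_i for S''(x_i). With h_i = 1, 1, 1, 1 and divided differences Δ_i = 1, 9, -4, -8, the continuity of S' gives the tridiagonal system
  1·M_0 + 4·M_1 + 1·M_2 = 6(Δ_1 - Δ_0) = 48
  1·M_1 + 4·M_2 + 1·M_3 = 6(Δ_2 - Δ_1) = -78
  1·M_2 + 4·M_3 + 1·M_4 = 6(Δ_3 - Δ_2) = -24
Natural end conditions: M_0 = M_4 = 0.
Forward elimination and back-substitution give M_0 = 0, M_1 = 18, M_2 = -24, M_3 = 0, M_4 = 0.
On [2, 3], S(x) = -2 + 7·(x - 2) + 9·(x - 2)² - 7·(x - 2)³.
With (x - 2) = 1/3: S(7/3) = 29/27.

1.0741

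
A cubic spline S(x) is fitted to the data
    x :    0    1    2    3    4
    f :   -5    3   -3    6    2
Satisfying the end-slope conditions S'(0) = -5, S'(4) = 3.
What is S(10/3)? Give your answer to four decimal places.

Let m_i = S''(x_i). Step sizes h_i = 1, 1, 1, 1; slopes of the chords Δ_i = (y_(i+1) - y_i)/h_i = 8, -6, 9, -4.
  1·m_0 + 4·m_1 + 1·m_2 = 6(Δ_1 - Δ_0) = -84
  1·m_1 + 4·m_2 + 1·m_3 = 6(Δ_2 - Δ_1) = 90
  1·m_2 + 4·m_3 + 1·m_4 = 6(Δ_3 - Δ_2) = -78
Clamped end conditions give two more equations: 2h_0·m_0 + h_0·m_1 = 6(Δ_0 - S'(0)) = 78 and h_3·m_3 + 2h_3·m_4 = 6(S'(4) - Δ_3) = 42.
Hence m_0 = 1763/28, m_1 = -671/14, m_2 = 179/4, m_3 = -575/14, m_4 = 1163/28.
On [3, 4], S(x) = 6 + 155/56·(x - 3) - 575/28·(x - 3)² + 771/56·(x - 3)³.
With (x - 3) = 1/3: S(10/3) = 649/126.

5.1508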